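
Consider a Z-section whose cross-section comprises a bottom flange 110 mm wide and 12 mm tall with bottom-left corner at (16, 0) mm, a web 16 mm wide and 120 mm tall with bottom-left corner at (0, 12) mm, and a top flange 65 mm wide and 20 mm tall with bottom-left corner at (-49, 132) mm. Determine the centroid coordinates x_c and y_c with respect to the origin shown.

Part | A | x̄ᵢ | ȳᵢ | A·x̄ᵢ | A·ȳᵢ
bottom flange | 1320.00 | 71.00 | 6.00 | 93720.00 | 7920.00
web | 1920.00 | 8.00 | 72.00 | 15360.00 | 138240.00
top flange | 1300.00 | -16.50 | 142.00 | -21450.00 | 184600.00
Σ | 4540.00 |  |  | 87630.00 | 330760.00
x_c = 87630.00 / 4540.00 = 19.30 mm
y_c = 330760.00 / 4540.00 = 72.85 mm

x_c = 19.30 mm, y_c = 72.85 mm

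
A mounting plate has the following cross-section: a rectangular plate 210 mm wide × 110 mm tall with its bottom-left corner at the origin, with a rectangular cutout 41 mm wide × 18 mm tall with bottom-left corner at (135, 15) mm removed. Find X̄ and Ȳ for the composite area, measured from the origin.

plate: A = 210 × 110 = 23100.00, centroid at (105.00, 55.00).
hole: A = −(41 × 18) = -738.00, centroid at (155.50, 24.00).
ΣA = 22362.00 mm², ΣAX̄ = 2310741.00 mm³, ΣAȲ = 1252788.00 mm³.
X̄ = 2310741.00/22362.00 = 103.33 mm; Ȳ = 1252788.00/22362.00 = 56.02 mm.

X̄ = 103.33 mm, Ȳ = 56.02 mm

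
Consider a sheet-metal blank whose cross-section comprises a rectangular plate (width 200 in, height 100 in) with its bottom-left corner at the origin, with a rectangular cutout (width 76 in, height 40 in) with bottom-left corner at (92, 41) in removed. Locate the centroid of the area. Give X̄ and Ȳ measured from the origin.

plate: A = 200 × 100 = 20000.00, centroid at (100.00, 50.00).
hole: A = −(76 × 40) = -3040.00, centroid at (130.00, 61.00).
ΣA = 16960.00 in²
ΣAX̄ = (20000.00)(100.00) + (-3040.00)(130.00) = 1604800.00 in³
ΣAȲ = (20000.00)(50.00) + (-3040.00)(61.00) = 814560.00 in³
X̄ = 1604800.00 / 16960.00 = 94.62 in
Ȳ = 814560.00 / 16960.00 = 48.03 in

X̄ = 94.62 in, Ȳ = 48.03 in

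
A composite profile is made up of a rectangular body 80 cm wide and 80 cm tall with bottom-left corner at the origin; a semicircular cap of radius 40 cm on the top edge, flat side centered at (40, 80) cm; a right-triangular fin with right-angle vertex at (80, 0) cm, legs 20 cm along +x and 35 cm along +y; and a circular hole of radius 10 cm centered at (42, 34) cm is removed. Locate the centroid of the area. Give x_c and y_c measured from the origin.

Part | A | x̄ᵢ | ȳᵢ | A·x̄ᵢ | A·ȳᵢ
rectangular body | 6400.00 | 40.00 | 40.00 | 256000.00 | 256000.00
semicircular top | 2513.27 | 40.00 | 96.98 | 100530.96 | 243728.60
triangular fin | 350.00 | 86.67 | 11.67 | 30333.33 | 4083.33
hole | -314.16 | 42.00 | 34.00 | -13194.69 | -10681.42
Σ | 8949.11 |  |  | 373669.61 | 493130.51
x_c = 373669.61 / 8949.11 = 41.75 cm
y_c = 493130.51 / 8949.11 = 55.10 cm

x_c = 41.75 cm, y_c = 55.10 cm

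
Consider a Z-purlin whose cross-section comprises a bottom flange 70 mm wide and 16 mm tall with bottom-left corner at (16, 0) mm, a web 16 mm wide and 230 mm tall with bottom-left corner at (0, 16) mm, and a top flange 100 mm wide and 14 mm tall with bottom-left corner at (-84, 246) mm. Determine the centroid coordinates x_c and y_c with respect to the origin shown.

bottom flange: A = 70 × 16 = 1120.00, centroid at (51.00, 8.00).
web: A = 16 × 230 = 3680.00, centroid at (8.00, 131.00).
top flange: A = 100 × 14 = 1400.00, centroid at (-34.00, 253.00).
ΣA = 6200.00 mm²
ΣAx_c = (1120.00)(51.00) + (3680.00)(8.00) + (1400.00)(-34.00) = 38960.00 mm³
ΣAy_c = (1120.00)(8.00) + (3680.00)(131.00) + (1400.00)(253.00) = 845240.00 mm³
x_c = 38960.00 / 6200.00 = 6.28 mm
y_c = 845240.00 / 6200.00 = 136.33 mm

x_c = 6.28 mm, y_c = 136.33 mm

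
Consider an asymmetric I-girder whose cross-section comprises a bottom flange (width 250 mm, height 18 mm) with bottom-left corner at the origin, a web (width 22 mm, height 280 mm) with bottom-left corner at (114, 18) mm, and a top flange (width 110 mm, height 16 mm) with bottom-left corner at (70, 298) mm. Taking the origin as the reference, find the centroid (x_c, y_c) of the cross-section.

x_c = 125.00 mm, y_c = 124.99 mm

bottom flange: A = 250 × 18 = 4500.00, centroid at (125.00, 9.00).
web: A = 22 × 280 = 6160.00, centroid at (125.00, 158.00).
top flange: A = 110 × 16 = 1760.00, centroid at (125.00, 306.00).
ΣA = 12420.00 mm², ΣAx_c = 1552500.00 mm³, ΣAy_c = 1552340.00 mm³.
x_c = 1552500.00/12420.00 = 125.00 mm; y_c = 1552340.00/12420.00 = 124.99 mm.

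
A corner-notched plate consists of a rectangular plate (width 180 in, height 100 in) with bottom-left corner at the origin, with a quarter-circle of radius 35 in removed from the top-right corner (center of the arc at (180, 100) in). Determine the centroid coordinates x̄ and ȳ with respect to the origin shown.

plate: A = 180 × 100 = 18000.00, centroid at (90.00, 50.00).
removed quarter-circle: A = −¼π·35² = -962.11, centroid at (165.15, 85.15).
ΣA = 17037.89 in²
ΣAx̄ = (18000.00)(90.00) + (-962.11)(165.15) = 1461111.37 in³
ΣAȳ = (18000.00)(50.00) + (-962.11)(85.15) = 818080.39 in³
x̄ = 1461111.37 / 17037.89 = 85.76 in
ȳ = 818080.39 / 17037.89 = 48.02 in

x̄ = 85.76 in, ȳ = 48.02 in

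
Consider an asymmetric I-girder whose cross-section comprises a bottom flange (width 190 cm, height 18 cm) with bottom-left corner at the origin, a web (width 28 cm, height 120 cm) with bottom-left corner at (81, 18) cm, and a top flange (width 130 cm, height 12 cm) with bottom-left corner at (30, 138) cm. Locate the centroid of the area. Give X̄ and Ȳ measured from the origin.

bottom flange: A = 190 × 18 = 3420.00, centroid at (95.00, 9.00).
web: A = 28 × 120 = 3360.00, centroid at (95.00, 78.00).
top flange: A = 130 × 12 = 1560.00, centroid at (95.00, 144.00).
ΣA = 8340.00 cm², ΣAX̄ = 792300.00 cm³, ΣAȲ = 517500.00 cm³.
X̄ = 792300.00/8340.00 = 95.00 cm; Ȳ = 517500.00/8340.00 = 62.05 cm.

X̄ = 95.00 cm, Ȳ = 62.05 cm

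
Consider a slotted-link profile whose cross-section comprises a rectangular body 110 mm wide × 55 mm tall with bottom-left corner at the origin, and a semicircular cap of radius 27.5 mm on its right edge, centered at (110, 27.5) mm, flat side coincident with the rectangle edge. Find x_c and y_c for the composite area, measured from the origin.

x_c = 65.94 mm, y_c = 27.50 mm

Part | A | x̄ᵢ | ȳᵢ | A·x̄ᵢ | A·ȳᵢ
rectangular body | 6050.00 | 55.00 | 27.50 | 332750.00 | 166375.00
semicircular end | 1187.91 | 121.67 | 27.50 | 144535.20 | 32667.65
Σ | 7237.91 |  |  | 477285.20 | 199042.65
x_c = 477285.20 / 7237.91 = 65.94 mm
y_c = 199042.65 / 7237.91 = 27.50 mm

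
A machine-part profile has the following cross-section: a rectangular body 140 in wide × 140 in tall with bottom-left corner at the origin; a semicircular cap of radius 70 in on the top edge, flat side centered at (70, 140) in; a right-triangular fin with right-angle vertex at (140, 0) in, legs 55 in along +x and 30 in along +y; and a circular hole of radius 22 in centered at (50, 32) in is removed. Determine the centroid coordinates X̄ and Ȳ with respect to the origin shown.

X̄ = 73.88 in, Ȳ = 99.16 in

rectangular body: A = 140 × 140 = 19600.00, centroid at (70.00, 70.00).
semicircular top: A = ½π·70² = 7696.90, centroid at (70.00, 169.71).
triangular fin: A = ½·55·30 = 825.00, centroid at (158.33, 10.00).
hole: A = −π·22² = -1520.53, centroid at (50.00, 32.00).
ΣA = 26601.37 in², ΣAX̄ = 1965381.60 in³, ΣAȲ = 2637825.96 in³.
X̄ = 1965381.60/26601.37 = 73.88 in; Ȳ = 2637825.96/26601.37 = 99.16 in.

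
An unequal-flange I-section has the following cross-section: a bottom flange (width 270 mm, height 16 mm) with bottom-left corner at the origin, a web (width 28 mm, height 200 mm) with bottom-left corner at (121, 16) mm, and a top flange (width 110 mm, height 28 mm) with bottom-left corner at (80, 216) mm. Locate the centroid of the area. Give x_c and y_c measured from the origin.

bottom flange: A = 270 × 16 = 4320.00, centroid at (135.00, 8.00).
web: A = 28 × 200 = 5600.00, centroid at (135.00, 116.00).
top flange: A = 110 × 28 = 3080.00, centroid at (135.00, 230.00).
ΣA = 13000.00 mm²
ΣAx_c = (4320.00)(135.00) + (5600.00)(135.00) + (3080.00)(135.00) = 1755000.00 mm³
ΣAy_c = (4320.00)(8.00) + (5600.00)(116.00) + (3080.00)(230.00) = 1392560.00 mm³
x_c = 1755000.00 / 13000.00 = 135.00 mm
y_c = 1392560.00 / 13000.00 = 107.12 mm

x_c = 135.00 mm, y_c = 107.12 mm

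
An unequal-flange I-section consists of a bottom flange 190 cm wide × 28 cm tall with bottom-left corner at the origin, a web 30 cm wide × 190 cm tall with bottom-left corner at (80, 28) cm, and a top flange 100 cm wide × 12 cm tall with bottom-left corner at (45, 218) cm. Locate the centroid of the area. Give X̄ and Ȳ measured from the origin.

X̄ = 95.00 cm, Ȳ = 85.46 cm

bottom flange: A = 190 × 28 = 5320.00, centroid at (95.00, 14.00).
web: A = 30 × 190 = 5700.00, centroid at (95.00, 123.00).
top flange: A = 100 × 12 = 1200.00, centroid at (95.00, 224.00).
ΣA = 12220.00 cm²
ΣAX̄ = (5320.00)(95.00) + (5700.00)(95.00) + (1200.00)(95.00) = 1160900.00 cm³
ΣAȲ = (5320.00)(14.00) + (5700.00)(123.00) + (1200.00)(224.00) = 1044380.00 cm³
X̄ = 1160900.00 / 12220.00 = 95.00 cm
Ȳ = 1044380.00 / 12220.00 = 85.46 cm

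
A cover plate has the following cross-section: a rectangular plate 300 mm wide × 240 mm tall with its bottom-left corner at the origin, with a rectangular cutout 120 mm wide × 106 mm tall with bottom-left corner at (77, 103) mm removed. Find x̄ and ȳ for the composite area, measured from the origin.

x̄ = 152.79 mm, ȳ = 112.28 mm

plate: A = 300 × 240 = 72000.00, centroid at (150.00, 120.00).
hole: A = −(120 × 106) = -12720.00, centroid at (137.00, 156.00).
ΣA = 59280.00 mm², ΣAx̄ = 9057360.00 mm³, ΣAȳ = 6655680.00 mm³.
x̄ = 9057360.00/59280.00 = 152.79 mm; ȳ = 6655680.00/59280.00 = 112.28 mm.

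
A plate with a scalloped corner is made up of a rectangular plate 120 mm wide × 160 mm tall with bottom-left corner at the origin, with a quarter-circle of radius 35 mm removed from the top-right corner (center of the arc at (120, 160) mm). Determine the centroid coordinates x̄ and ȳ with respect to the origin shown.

Part | A | x̄ᵢ | ȳᵢ | A·x̄ᵢ | A·ȳᵢ
plate | 19200.00 | 60.00 | 80.00 | 1152000.00 | 1536000.00
removed quarter-circle | -962.11 | 105.15 | 145.15 | -101161.86 | -139646.37
Σ | 18237.89 |  |  | 1050838.14 | 1396353.63
x̄ = 1050838.14 / 18237.89 = 57.62 mm
ȳ = 1396353.63 / 18237.89 = 76.56 mm

x̄ = 57.62 mm, ȳ = 76.56 mm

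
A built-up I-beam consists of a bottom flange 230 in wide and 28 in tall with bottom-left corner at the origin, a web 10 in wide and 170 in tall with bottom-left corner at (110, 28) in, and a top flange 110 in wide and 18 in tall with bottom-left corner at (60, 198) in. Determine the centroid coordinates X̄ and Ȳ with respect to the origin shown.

Part | A | x̄ᵢ | ȳᵢ | A·x̄ᵢ | A·ȳᵢ
bottom flange | 6440.00 | 115.00 | 14.00 | 740600.00 | 90160.00
web | 1700.00 | 115.00 | 113.00 | 195500.00 | 192100.00
top flange | 1980.00 | 115.00 | 207.00 | 227700.00 | 409860.00
Σ | 10120.00 |  |  | 1163800.00 | 692120.00
X̄ = 1163800.00 / 10120.00 = 115.00 in
Ȳ = 692120.00 / 10120.00 = 68.39 in

X̄ = 115.00 in, Ȳ = 68.39 in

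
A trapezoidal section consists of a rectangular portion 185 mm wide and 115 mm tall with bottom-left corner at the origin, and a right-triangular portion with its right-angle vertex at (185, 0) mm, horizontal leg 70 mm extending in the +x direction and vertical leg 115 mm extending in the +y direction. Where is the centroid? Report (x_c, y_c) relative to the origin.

x_c = 110.93 mm, y_c = 54.45 mm

Part | A | x̄ᵢ | ȳᵢ | A·x̄ᵢ | A·ȳᵢ
rectangular portion | 21275.00 | 92.50 | 57.50 | 1967937.50 | 1223312.50
triangular portion | 4025.00 | 208.33 | 38.33 | 838541.67 | 154291.67
Σ | 25300.00 |  |  | 2806479.17 | 1377604.17
x_c = 2806479.17 / 25300.00 = 110.93 mm
y_c = 1377604.17 / 25300.00 = 54.45 mm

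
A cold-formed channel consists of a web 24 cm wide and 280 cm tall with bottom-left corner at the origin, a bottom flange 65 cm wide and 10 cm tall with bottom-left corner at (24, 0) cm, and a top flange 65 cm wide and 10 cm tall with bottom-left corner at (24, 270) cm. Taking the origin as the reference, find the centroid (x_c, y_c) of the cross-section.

Part | A | x̄ᵢ | ȳᵢ | A·x̄ᵢ | A·ȳᵢ
web | 6720.00 | 12.00 | 140.00 | 80640.00 | 940800.00
bottom flange | 650.00 | 56.50 | 5.00 | 36725.00 | 3250.00
top flange | 650.00 | 56.50 | 275.00 | 36725.00 | 178750.00
Σ | 8020.00 |  |  | 154090.00 | 1122800.00
x_c = 154090.00 / 8020.00 = 19.21 cm
y_c = 1122800.00 / 8020.00 = 140.00 cm

x_c = 19.21 cm, y_c = 140.00 cm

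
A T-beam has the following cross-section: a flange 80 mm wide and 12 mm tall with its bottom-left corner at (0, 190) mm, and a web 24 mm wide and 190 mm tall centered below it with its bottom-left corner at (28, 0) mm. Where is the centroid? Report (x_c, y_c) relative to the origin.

x_c = 40.00 mm, y_c = 112.57 mm

web: A = 24 × 190 = 4560.00, centroid at (40.00, 95.00).
flange: A = 80 × 12 = 960.00, centroid at (40.00, 196.00).
ΣA = 5520.00 mm², ΣAx_c = 220800.00 mm³, ΣAy_c = 621360.00 mm³.
x_c = 220800.00/5520.00 = 40.00 mm; y_c = 621360.00/5520.00 = 112.57 mm.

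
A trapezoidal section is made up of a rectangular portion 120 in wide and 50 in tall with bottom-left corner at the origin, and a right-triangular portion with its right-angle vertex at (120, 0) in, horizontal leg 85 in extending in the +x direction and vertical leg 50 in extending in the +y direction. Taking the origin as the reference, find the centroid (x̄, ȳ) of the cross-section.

x̄ = 83.10 in, ȳ = 22.82 in

Part | A | x̄ᵢ | ȳᵢ | A·x̄ᵢ | A·ȳᵢ
rectangular portion | 6000.00 | 60.00 | 25.00 | 360000.00 | 150000.00
triangular portion | 2125.00 | 148.33 | 16.67 | 315208.33 | 35416.67
Σ | 8125.00 |  |  | 675208.33 | 185416.67
x̄ = 675208.33 / 8125.00 = 83.10 in
ȳ = 185416.67 / 8125.00 = 22.82 in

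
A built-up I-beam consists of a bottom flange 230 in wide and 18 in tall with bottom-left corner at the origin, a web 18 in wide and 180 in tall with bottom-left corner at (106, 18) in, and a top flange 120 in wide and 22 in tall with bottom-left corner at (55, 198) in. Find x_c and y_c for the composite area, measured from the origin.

x_c = 115.00 in, y_c = 93.71 in

bottom flange: A = 230 × 18 = 4140.00, centroid at (115.00, 9.00).
web: A = 18 × 180 = 3240.00, centroid at (115.00, 108.00).
top flange: A = 120 × 22 = 2640.00, centroid at (115.00, 209.00).
ΣA = 10020.00 in²
ΣAx_c = (4140.00)(115.00) + (3240.00)(115.00) + (2640.00)(115.00) = 1152300.00 in³
ΣAy_c = (4140.00)(9.00) + (3240.00)(108.00) + (2640.00)(209.00) = 938940.00 in³
x_c = 1152300.00 / 10020.00 = 115.00 in
y_c = 938940.00 / 10020.00 = 93.71 in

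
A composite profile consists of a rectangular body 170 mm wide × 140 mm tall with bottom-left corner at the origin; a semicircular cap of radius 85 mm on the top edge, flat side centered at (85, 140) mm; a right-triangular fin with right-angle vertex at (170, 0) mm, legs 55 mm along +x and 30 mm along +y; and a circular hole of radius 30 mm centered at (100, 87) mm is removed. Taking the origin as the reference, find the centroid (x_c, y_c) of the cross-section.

x_c = 86.29 mm, y_c = 103.38 mm

rectangular body: A = 170 × 140 = 23800.00, centroid at (85.00, 70.00).
semicircular top: A = ½π·85² = 11349.00, centroid at (85.00, 176.08).
triangular fin: A = ½·55·30 = 825.00, centroid at (188.33, 10.00).
hole: A = −π·30² = -2827.43, centroid at (100.00, 87.00).
ΣA = 33146.57 mm², ΣAx_c = 2860296.96 mm³, ΣAy_c = 3426540.45 mm³.
x_c = 2860296.96/33146.57 = 86.29 mm; y_c = 3426540.45/33146.57 = 103.38 mm.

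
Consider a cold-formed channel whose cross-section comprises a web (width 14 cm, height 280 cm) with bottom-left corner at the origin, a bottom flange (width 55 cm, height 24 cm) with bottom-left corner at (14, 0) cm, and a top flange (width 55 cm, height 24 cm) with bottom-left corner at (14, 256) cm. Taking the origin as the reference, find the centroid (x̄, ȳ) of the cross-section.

Part | A | x̄ᵢ | ȳᵢ | A·x̄ᵢ | A·ȳᵢ
web | 3920.00 | 7.00 | 140.00 | 27440.00 | 548800.00
bottom flange | 1320.00 | 41.50 | 12.00 | 54780.00 | 15840.00
top flange | 1320.00 | 41.50 | 268.00 | 54780.00 | 353760.00
Σ | 6560.00 |  |  | 137000.00 | 918400.00
x̄ = 137000.00 / 6560.00 = 20.88 cm
ȳ = 918400.00 / 6560.00 = 140.00 cm

x̄ = 20.88 cm, ȳ = 140.00 cm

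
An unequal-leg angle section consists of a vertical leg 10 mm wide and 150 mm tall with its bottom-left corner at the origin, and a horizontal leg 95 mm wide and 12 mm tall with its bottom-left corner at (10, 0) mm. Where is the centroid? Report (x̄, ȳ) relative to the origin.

x̄ = 27.67 mm, ȳ = 45.20 mm

vertical leg: A = 10 × 150 = 1500.00, centroid at (5.00, 75.00).
horizontal leg: A = 95 × 12 = 1140.00, centroid at (57.50, 6.00).
ΣA = 2640.00 mm², ΣAx̄ = 73050.00 mm³, ΣAȳ = 119340.00 mm³.
x̄ = 73050.00/2640.00 = 27.67 mm; ȳ = 119340.00/2640.00 = 45.20 mm.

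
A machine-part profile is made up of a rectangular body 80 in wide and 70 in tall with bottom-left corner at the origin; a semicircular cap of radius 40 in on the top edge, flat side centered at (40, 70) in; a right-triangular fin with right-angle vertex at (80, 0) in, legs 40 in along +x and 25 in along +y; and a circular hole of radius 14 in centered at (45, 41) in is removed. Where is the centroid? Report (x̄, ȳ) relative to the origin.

x̄ = 42.95 in, ȳ = 49.20 in

rectangular body: A = 80 × 70 = 5600.00, centroid at (40.00, 35.00).
semicircular top: A = ½π·40² = 2513.27, centroid at (40.00, 86.98).
triangular fin: A = ½·40·25 = 500.00, centroid at (93.33, 8.33).
hole: A = −π·14² = -615.75, centroid at (45.00, 41.00).
ΣA = 7997.52 in²
ΣAx̄ = (5600.00)(40.00) + (2513.27)(40.00) + (500.00)(93.33) + (-615.75)(45.00) = 343488.78 in³
ΣAȳ = (5600.00)(35.00) + (2513.27)(86.98) + (500.00)(8.33) + (-615.75)(41.00) = 393516.68 in³
x̄ = 343488.78 / 7997.52 = 42.95 in
ȳ = 393516.68 / 7997.52 = 49.20 in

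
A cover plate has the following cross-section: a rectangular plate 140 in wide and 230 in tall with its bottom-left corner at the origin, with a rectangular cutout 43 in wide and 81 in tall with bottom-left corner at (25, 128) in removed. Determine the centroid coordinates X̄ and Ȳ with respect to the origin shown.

X̄ = 72.85 in, Ȳ = 108.51 in

plate: A = 140 × 230 = 32200.00, centroid at (70.00, 115.00).
hole: A = −(43 × 81) = -3483.00, centroid at (46.50, 168.50).
ΣA = 28717.00 in², ΣAX̄ = 2092040.50 in³, ΣAȲ = 3116114.50 in³.
X̄ = 2092040.50/28717.00 = 72.85 in; Ȳ = 3116114.50/28717.00 = 108.51 in.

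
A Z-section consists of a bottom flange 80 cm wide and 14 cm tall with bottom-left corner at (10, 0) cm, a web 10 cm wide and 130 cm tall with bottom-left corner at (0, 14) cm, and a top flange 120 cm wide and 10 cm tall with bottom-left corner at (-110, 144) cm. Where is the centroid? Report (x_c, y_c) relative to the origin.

bottom flange: A = 80 × 14 = 1120.00, centroid at (50.00, 7.00).
web: A = 10 × 130 = 1300.00, centroid at (5.00, 79.00).
top flange: A = 120 × 10 = 1200.00, centroid at (-50.00, 149.00).
ΣA = 3620.00 cm²
ΣAx_c = (1120.00)(50.00) + (1300.00)(5.00) + (1200.00)(-50.00) = 2500.00 cm³
ΣAy_c = (1120.00)(7.00) + (1300.00)(79.00) + (1200.00)(149.00) = 289340.00 cm³
x_c = 2500.00 / 3620.00 = 0.69 cm
y_c = 289340.00 / 3620.00 = 79.93 cm

x_c = 0.69 cm, y_c = 79.93 cm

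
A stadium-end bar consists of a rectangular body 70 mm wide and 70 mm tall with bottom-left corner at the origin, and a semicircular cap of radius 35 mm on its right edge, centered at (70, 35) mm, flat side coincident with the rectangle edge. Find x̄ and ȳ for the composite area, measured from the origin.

rectangular body: A = 70 × 70 = 4900.00, centroid at (35.00, 35.00).
semicircular end: A = ½π·35² = 1924.23, centroid at (84.85, 35.00).
ΣA = 6824.23 mm²
ΣAx̄ = (4900.00)(35.00) + (1924.23)(84.85) = 334779.12 mm³
ΣAȳ = (4900.00)(35.00) + (1924.23)(35.00) = 238847.89 mm³
x̄ = 334779.12 / 6824.23 = 49.06 mm
ȳ = 238847.89 / 6824.23 = 35.00 mm

x̄ = 49.06 mm, ȳ = 35.00 mm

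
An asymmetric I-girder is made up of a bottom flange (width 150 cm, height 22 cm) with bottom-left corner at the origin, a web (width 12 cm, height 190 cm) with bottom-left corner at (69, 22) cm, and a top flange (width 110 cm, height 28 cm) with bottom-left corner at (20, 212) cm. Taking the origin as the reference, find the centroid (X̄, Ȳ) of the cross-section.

X̄ = 75.00 cm, Ȳ = 115.37 cm

Part | A | x̄ᵢ | ȳᵢ | A·x̄ᵢ | A·ȳᵢ
bottom flange | 3300.00 | 75.00 | 11.00 | 247500.00 | 36300.00
web | 2280.00 | 75.00 | 117.00 | 171000.00 | 266760.00
top flange | 3080.00 | 75.00 | 226.00 | 231000.00 | 696080.00
Σ | 8660.00 |  |  | 649500.00 | 999140.00
X̄ = 649500.00 / 8660.00 = 75.00 cm
Ȳ = 999140.00 / 8660.00 = 115.37 cm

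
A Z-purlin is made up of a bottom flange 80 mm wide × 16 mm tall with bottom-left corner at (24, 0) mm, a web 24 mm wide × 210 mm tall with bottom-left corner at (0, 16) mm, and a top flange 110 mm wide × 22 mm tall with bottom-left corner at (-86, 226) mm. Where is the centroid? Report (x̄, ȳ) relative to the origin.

x̄ = 7.71 mm, ȳ = 136.57 mm

bottom flange: A = 80 × 16 = 1280.00, centroid at (64.00, 8.00).
web: A = 24 × 210 = 5040.00, centroid at (12.00, 121.00).
top flange: A = 110 × 22 = 2420.00, centroid at (-31.00, 237.00).
ΣA = 8740.00 mm²
ΣAx̄ = (1280.00)(64.00) + (5040.00)(12.00) + (2420.00)(-31.00) = 67380.00 mm³
ΣAȳ = (1280.00)(8.00) + (5040.00)(121.00) + (2420.00)(237.00) = 1193620.00 mm³
x̄ = 67380.00 / 8740.00 = 7.71 mm
ȳ = 1193620.00 / 8740.00 = 136.57 mm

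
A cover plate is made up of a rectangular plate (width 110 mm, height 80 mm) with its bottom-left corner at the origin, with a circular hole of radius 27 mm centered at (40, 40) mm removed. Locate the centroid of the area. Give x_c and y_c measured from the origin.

x_c = 60.28 mm, y_c = 40.00 mm

Part | A | x̄ᵢ | ȳᵢ | A·x̄ᵢ | A·ȳᵢ
plate | 8800.00 | 55.00 | 40.00 | 484000.00 | 352000.00
hole | -2290.22 | 40.00 | 40.00 | -91608.84 | -91608.84
Σ | 6509.78 |  |  | 392391.16 | 260391.16
x_c = 392391.16 / 6509.78 = 60.28 mm
y_c = 260391.16 / 6509.78 = 40.00 mm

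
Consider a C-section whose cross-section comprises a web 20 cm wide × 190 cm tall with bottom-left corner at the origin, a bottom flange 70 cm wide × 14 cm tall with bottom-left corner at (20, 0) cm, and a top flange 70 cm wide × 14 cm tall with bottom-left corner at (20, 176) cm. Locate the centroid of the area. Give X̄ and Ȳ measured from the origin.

web: A = 20 × 190 = 3800.00, centroid at (10.00, 95.00).
bottom flange: A = 70 × 14 = 980.00, centroid at (55.00, 7.00).
top flange: A = 70 × 14 = 980.00, centroid at (55.00, 183.00).
ΣA = 5760.00 cm²
ΣAX̄ = (3800.00)(10.00) + (980.00)(55.00) + (980.00)(55.00) = 145800.00 cm³
ΣAȲ = (3800.00)(95.00) + (980.00)(7.00) + (980.00)(183.00) = 547200.00 cm³
X̄ = 145800.00 / 5760.00 = 25.31 cm
Ȳ = 547200.00 / 5760.00 = 95.00 cm

X̄ = 25.31 cm, Ȳ = 95.00 cm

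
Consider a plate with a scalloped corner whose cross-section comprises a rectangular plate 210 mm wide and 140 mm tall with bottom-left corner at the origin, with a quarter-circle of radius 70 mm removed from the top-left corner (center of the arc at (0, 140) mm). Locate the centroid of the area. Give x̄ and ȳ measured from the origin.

x̄ = 116.34 mm, ȳ = 63.93 mm

Part | A | x̄ᵢ | ȳᵢ | A·x̄ᵢ | A·ȳᵢ
plate | 29400.00 | 105.00 | 70.00 | 3087000.00 | 2058000.00
removed quarter-circle | -3848.45 | 29.71 | 110.29 | -114333.33 | -424449.81
Σ | 25551.55 |  |  | 2972666.67 | 1633550.19
x̄ = 2972666.67 / 25551.55 = 116.34 mm
ȳ = 1633550.19 / 25551.55 = 63.93 mm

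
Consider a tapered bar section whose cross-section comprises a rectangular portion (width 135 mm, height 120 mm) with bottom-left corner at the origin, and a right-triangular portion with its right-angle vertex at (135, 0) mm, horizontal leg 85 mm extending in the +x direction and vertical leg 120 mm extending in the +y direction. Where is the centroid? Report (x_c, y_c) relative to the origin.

Part | A | x̄ᵢ | ȳᵢ | A·x̄ᵢ | A·ȳᵢ
rectangular portion | 16200.00 | 67.50 | 60.00 | 1093500.00 | 972000.00
triangular portion | 5100.00 | 163.33 | 40.00 | 833000.00 | 204000.00
Σ | 21300.00 |  |  | 1926500.00 | 1176000.00
x_c = 1926500.00 / 21300.00 = 90.45 mm
y_c = 1176000.00 / 21300.00 = 55.21 mm

x_c = 90.45 mm, y_c = 55.21 mm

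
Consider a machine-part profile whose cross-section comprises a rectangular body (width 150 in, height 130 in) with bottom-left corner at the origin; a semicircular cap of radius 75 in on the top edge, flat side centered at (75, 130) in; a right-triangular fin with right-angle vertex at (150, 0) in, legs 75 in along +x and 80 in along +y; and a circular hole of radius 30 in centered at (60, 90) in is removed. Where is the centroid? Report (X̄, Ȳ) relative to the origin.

Part | A | x̄ᵢ | ȳᵢ | A·x̄ᵢ | A·ȳᵢ
rectangular body | 19500.00 | 75.00 | 65.00 | 1462500.00 | 1267500.00
semicircular top | 8835.73 | 75.00 | 161.83 | 662679.70 | 1429894.81
triangular fin | 3000.00 | 175.00 | 26.67 | 525000.00 | 80000.00
hole | -2827.43 | 60.00 | 90.00 | -169646.00 | -254469.00
Σ | 28508.30 |  |  | 2480533.70 | 2522925.81
X̄ = 2480533.70 / 28508.30 = 87.01 in
Ȳ = 2522925.81 / 28508.30 = 88.50 in

X̄ = 87.01 in, Ȳ = 88.50 in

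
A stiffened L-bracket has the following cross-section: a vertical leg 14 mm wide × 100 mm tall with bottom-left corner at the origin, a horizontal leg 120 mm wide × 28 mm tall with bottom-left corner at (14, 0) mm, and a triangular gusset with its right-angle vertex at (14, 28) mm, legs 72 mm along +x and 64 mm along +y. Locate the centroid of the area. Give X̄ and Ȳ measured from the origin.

X̄ = 48.98 mm, Ȳ = 32.66 mm

vertical leg: A = 14 × 100 = 1400.00, centroid at (7.00, 50.00).
horizontal leg: A = 120 × 28 = 3360.00, centroid at (74.00, 14.00).
gusset: A = ½·72·64 = 2304.00, centroid at (38.00, 49.33).
ΣA = 7064.00 mm², ΣAX̄ = 345992.00 mm³, ΣAȲ = 230704.00 mm³.
X̄ = 345992.00/7064.00 = 48.98 mm; Ȳ = 230704.00/7064.00 = 32.66 mm.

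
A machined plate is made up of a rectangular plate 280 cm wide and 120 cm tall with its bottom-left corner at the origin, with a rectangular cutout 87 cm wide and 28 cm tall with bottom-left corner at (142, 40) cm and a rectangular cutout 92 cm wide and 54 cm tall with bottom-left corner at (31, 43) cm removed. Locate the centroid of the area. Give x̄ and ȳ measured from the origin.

x̄ = 147.72 cm, ȳ = 58.66 cm

Part | A | x̄ᵢ | ȳᵢ | A·x̄ᵢ | A·ȳᵢ
plate | 33600.00 | 140.00 | 60.00 | 4704000.00 | 2016000.00
hole 1 | -2436.00 | 185.50 | 54.00 | -451878.00 | -131544.00
hole 2 | -4968.00 | 77.00 | 70.00 | -382536.00 | -347760.00
Σ | 26196.00 |  |  | 3869586.00 | 1536696.00
x̄ = 3869586.00 / 26196.00 = 147.72 cm
ȳ = 1536696.00 / 26196.00 = 58.66 cm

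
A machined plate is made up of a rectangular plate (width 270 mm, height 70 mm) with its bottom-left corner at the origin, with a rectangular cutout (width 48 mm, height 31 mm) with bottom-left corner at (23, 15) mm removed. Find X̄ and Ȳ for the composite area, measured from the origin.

plate: A = 270 × 70 = 18900.00, centroid at (135.00, 35.00).
hole: A = −(48 × 31) = -1488.00, centroid at (47.00, 30.50).
ΣA = 17412.00 mm²
ΣAX̄ = (18900.00)(135.00) + (-1488.00)(47.00) = 2481564.00 mm³
ΣAȲ = (18900.00)(35.00) + (-1488.00)(30.50) = 616116.00 mm³
X̄ = 2481564.00 / 17412.00 = 142.52 mm
Ȳ = 616116.00 / 17412.00 = 35.38 mm

X̄ = 142.52 mm, Ȳ = 35.38 mm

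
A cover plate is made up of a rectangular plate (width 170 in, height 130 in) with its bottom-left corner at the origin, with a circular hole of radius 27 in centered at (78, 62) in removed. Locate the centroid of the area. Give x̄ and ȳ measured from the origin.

x̄ = 85.81 in, ȳ = 65.35 in

Part | A | x̄ᵢ | ȳᵢ | A·x̄ᵢ | A·ȳᵢ
plate | 22100.00 | 85.00 | 65.00 | 1878500.00 | 1436500.00
hole | -2290.22 | 78.00 | 62.00 | -178637.24 | -141993.70
Σ | 19809.78 |  |  | 1699862.76 | 1294506.30
x̄ = 1699862.76 / 19809.78 = 85.81 in
ȳ = 1294506.30 / 19809.78 = 65.35 in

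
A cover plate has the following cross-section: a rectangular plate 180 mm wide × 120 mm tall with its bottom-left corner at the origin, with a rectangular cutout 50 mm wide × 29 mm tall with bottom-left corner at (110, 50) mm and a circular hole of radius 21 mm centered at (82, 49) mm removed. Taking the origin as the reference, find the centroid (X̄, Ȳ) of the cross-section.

plate: A = 180 × 120 = 21600.00, centroid at (90.00, 60.00).
hole 1: A = −(50 × 29) = -1450.00, centroid at (135.00, 64.50).
hole 2: A = −π·21² = -1385.44, centroid at (82.00, 49.00).
ΣA = 18764.56 mm²
ΣAX̄ = (21600.00)(90.00) + (-1450.00)(135.00) + (-1385.44)(82.00) = 1634643.73 mm³
ΣAȲ = (21600.00)(60.00) + (-1450.00)(64.50) + (-1385.44)(49.00) = 1134588.32 mm³
X̄ = 1634643.73 / 18764.56 = 87.11 mm
Ȳ = 1134588.32 / 18764.56 = 60.46 mm

X̄ = 87.11 mm, Ȳ = 60.46 mm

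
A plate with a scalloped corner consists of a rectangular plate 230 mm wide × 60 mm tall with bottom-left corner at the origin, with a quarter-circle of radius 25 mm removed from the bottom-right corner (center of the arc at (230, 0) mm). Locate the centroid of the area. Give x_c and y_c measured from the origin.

plate: A = 230 × 60 = 13800.00, centroid at (115.00, 30.00).
removed quarter-circle: A = −¼π·25² = -490.87, centroid at (219.39, 10.61).
ΣA = 13309.13 mm²
ΣAx_c = (13800.00)(115.00) + (-490.87)(219.39) = 1479307.35 mm³
ΣAy_c = (13800.00)(30.00) + (-490.87)(10.61) = 408791.67 mm³
x_c = 1479307.35 / 13309.13 = 111.15 mm
y_c = 408791.67 / 13309.13 = 30.72 mm

x_c = 111.15 mm, y_c = 30.72 mm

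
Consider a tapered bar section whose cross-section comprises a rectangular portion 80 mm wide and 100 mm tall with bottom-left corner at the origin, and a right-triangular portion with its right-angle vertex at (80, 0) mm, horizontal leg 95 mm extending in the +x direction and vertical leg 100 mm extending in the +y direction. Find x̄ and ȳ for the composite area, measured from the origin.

Part | A | x̄ᵢ | ȳᵢ | A·x̄ᵢ | A·ȳᵢ
rectangular portion | 8000.00 | 40.00 | 50.00 | 320000.00 | 400000.00
triangular portion | 4750.00 | 111.67 | 33.33 | 530416.67 | 158333.33
Σ | 12750.00 |  |  | 850416.67 | 558333.33
x̄ = 850416.67 / 12750.00 = 66.70 mm
ȳ = 558333.33 / 12750.00 = 43.79 mm

x̄ = 66.70 mm, ȳ = 43.79 mm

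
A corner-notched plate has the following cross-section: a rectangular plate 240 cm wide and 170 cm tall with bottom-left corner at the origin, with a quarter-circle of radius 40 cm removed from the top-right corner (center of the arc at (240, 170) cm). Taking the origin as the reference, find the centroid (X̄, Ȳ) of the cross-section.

X̄ = 116.73 cm, Ȳ = 82.84 cm

plate: A = 240 × 170 = 40800.00, centroid at (120.00, 85.00).
removed quarter-circle: A = −¼π·40² = -1256.64, centroid at (223.02, 153.02).
ΣA = 39543.36 cm², ΣAX̄ = 4615740.44 cm³, ΣAȲ = 3275705.03 cm³.
X̄ = 4615740.44/39543.36 = 116.73 cm; Ȳ = 3275705.03/39543.36 = 82.84 cm.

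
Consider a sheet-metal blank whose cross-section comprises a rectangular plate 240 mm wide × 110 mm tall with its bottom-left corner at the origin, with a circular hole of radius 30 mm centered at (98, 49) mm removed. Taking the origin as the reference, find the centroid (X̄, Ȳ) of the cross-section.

X̄ = 122.64 mm, Ȳ = 55.72 mm

plate: A = 240 × 110 = 26400.00, centroid at (120.00, 55.00).
hole: A = −π·30² = -2827.43, centroid at (98.00, 49.00).
ΣA = 23572.57 mm²
ΣAX̄ = (26400.00)(120.00) + (-2827.43)(98.00) = 2890911.53 mm³
ΣAȲ = (26400.00)(55.00) + (-2827.43)(49.00) = 1313455.76 mm³
X̄ = 2890911.53 / 23572.57 = 122.64 mm
Ȳ = 1313455.76 / 23572.57 = 55.72 mm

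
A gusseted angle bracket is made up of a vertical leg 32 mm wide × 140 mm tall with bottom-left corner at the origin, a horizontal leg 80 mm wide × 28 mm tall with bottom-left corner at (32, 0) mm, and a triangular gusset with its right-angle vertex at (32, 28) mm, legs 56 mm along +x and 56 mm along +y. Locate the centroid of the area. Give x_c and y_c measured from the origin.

x_c = 37.69 mm, y_c = 50.45 mm

vertical leg: A = 32 × 140 = 4480.00, centroid at (16.00, 70.00).
horizontal leg: A = 80 × 28 = 2240.00, centroid at (72.00, 14.00).
gusset: A = ½·56·56 = 1568.00, centroid at (50.67, 46.67).
ΣA = 8288.00 mm²
ΣAx_c = (4480.00)(16.00) + (2240.00)(72.00) + (1568.00)(50.67) = 312405.33 mm³
ΣAy_c = (4480.00)(70.00) + (2240.00)(14.00) + (1568.00)(46.67) = 418133.33 mm³
x_c = 312405.33 / 8288.00 = 37.69 mm
y_c = 418133.33 / 8288.00 = 50.45 mm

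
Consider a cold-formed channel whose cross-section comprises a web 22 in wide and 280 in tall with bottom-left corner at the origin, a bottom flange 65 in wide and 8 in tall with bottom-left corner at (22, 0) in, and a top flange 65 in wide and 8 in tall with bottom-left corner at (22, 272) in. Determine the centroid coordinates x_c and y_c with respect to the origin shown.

x_c = 17.28 in, y_c = 140.00 in

web: A = 22 × 280 = 6160.00, centroid at (11.00, 140.00).
bottom flange: A = 65 × 8 = 520.00, centroid at (54.50, 4.00).
top flange: A = 65 × 8 = 520.00, centroid at (54.50, 276.00).
ΣA = 7200.00 in², ΣAx_c = 124440.00 in³, ΣAy_c = 1008000.00 in³.
x_c = 124440.00/7200.00 = 17.28 in; y_c = 1008000.00/7200.00 = 140.00 in.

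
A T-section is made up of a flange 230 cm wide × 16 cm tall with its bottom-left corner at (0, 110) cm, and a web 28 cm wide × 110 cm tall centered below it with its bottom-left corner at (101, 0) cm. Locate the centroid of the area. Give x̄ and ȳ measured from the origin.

web: A = 28 × 110 = 3080.00, centroid at (115.00, 55.00).
flange: A = 230 × 16 = 3680.00, centroid at (115.00, 118.00).
ΣA = 6760.00 cm²
ΣAx̄ = (3080.00)(115.00) + (3680.00)(115.00) = 777400.00 cm³
ΣAȳ = (3080.00)(55.00) + (3680.00)(118.00) = 603640.00 cm³
x̄ = 777400.00 / 6760.00 = 115.00 cm
ȳ = 603640.00 / 6760.00 = 89.30 cm

x̄ = 115.00 cm, ȳ = 89.30 cm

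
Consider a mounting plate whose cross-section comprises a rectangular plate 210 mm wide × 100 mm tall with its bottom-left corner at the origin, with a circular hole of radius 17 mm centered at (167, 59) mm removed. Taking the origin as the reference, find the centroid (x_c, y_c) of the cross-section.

x_c = 102.20 mm, y_c = 49.59 mm

plate: A = 210 × 100 = 21000.00, centroid at (105.00, 50.00).
hole: A = −π·17² = -907.92, centroid at (167.00, 59.00).
ΣA = 20092.08 mm²
ΣAx_c = (21000.00)(105.00) + (-907.92)(167.00) = 2053377.31 mm³
ΣAy_c = (21000.00)(50.00) + (-907.92)(59.00) = 996432.70 mm³
x_c = 2053377.31 / 20092.08 = 102.20 mm
y_c = 996432.70 / 20092.08 = 49.59 mm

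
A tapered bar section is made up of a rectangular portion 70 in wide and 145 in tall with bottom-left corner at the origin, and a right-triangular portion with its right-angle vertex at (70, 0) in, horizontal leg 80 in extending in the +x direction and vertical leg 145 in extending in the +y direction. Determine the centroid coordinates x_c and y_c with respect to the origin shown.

x_c = 57.42 in, y_c = 63.71 in

Part | A | x̄ᵢ | ȳᵢ | A·x̄ᵢ | A·ȳᵢ
rectangular portion | 10150.00 | 35.00 | 72.50 | 355250.00 | 735875.00
triangular portion | 5800.00 | 96.67 | 48.33 | 560666.67 | 280333.33
Σ | 15950.00 |  |  | 915916.67 | 1016208.33
x_c = 915916.67 / 15950.00 = 57.42 in
y_c = 1016208.33 / 15950.00 = 63.71 in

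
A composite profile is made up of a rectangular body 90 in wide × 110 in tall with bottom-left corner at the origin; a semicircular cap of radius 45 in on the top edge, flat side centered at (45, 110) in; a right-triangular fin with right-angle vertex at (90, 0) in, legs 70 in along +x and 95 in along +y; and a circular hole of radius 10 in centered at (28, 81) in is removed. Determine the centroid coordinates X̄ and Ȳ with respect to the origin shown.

X̄ = 59.45 in, Ȳ = 64.32 in

Part | A | x̄ᵢ | ȳᵢ | A·x̄ᵢ | A·ȳᵢ
rectangular body | 9900.00 | 45.00 | 55.00 | 445500.00 | 544500.00
semicircular top | 3180.86 | 45.00 | 129.10 | 143138.82 | 410644.88
triangular fin | 3325.00 | 113.33 | 31.67 | 376833.33 | 105291.67
hole | -314.16 | 28.00 | 81.00 | -8796.46 | -25446.90
Σ | 16091.70 |  |  | 956675.69 | 1034989.65
X̄ = 956675.69 / 16091.70 = 59.45 in
Ȳ = 1034989.65 / 16091.70 = 64.32 in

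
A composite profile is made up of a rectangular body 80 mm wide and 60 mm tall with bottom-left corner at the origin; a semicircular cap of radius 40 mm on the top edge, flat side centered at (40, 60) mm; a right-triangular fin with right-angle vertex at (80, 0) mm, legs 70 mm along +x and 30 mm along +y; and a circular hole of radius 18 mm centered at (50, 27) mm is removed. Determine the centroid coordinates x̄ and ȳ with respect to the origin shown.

rectangular body: A = 80 × 60 = 4800.00, centroid at (40.00, 30.00).
semicircular top: A = ½π·40² = 2513.27, centroid at (40.00, 76.98).
triangular fin: A = ½·70·30 = 1050.00, centroid at (103.33, 10.00).
hole: A = −π·18² = -1017.88, centroid at (50.00, 27.00).
ΣA = 7345.40 mm²
ΣAx̄ = (4800.00)(40.00) + (2513.27)(40.00) + (1050.00)(103.33) + (-1017.88)(50.00) = 350137.16 mm³
ΣAȳ = (4800.00)(30.00) + (2513.27)(76.98) + (1050.00)(10.00) + (-1017.88)(27.00) = 320480.46 mm³
x̄ = 350137.16 / 7345.40 = 47.67 mm
ȳ = 320480.46 / 7345.40 = 43.63 mm

x̄ = 47.67 mm, ȳ = 43.63 mm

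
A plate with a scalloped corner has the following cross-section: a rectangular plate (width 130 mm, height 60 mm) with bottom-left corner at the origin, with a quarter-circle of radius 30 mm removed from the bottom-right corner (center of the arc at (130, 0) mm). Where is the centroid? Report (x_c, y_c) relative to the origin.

plate: A = 130 × 60 = 7800.00, centroid at (65.00, 30.00).
removed quarter-circle: A = −¼π·30² = -706.86, centroid at (117.27, 12.73).
ΣA = 7093.14 mm²
ΣAx_c = (7800.00)(65.00) + (-706.86)(117.27) = 424108.41 mm³
ΣAy_c = (7800.00)(30.00) + (-706.86)(12.73) = 225000.00 mm³
x_c = 424108.41 / 7093.14 = 59.79 mm
y_c = 225000.00 / 7093.14 = 31.72 mm

x_c = 59.79 mm, y_c = 31.72 mm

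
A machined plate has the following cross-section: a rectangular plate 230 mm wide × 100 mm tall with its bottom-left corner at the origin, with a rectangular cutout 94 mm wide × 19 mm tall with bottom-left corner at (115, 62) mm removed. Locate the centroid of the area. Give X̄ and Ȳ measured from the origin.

X̄ = 111.04 mm, Ȳ = 48.19 mm

plate: A = 230 × 100 = 23000.00, centroid at (115.00, 50.00).
hole: A = −(94 × 19) = -1786.00, centroid at (162.00, 71.50).
ΣA = 21214.00 mm², ΣAX̄ = 2355668.00 mm³, ΣAȲ = 1022301.00 mm³.
X̄ = 2355668.00/21214.00 = 111.04 mm; Ȳ = 1022301.00/21214.00 = 48.19 mm.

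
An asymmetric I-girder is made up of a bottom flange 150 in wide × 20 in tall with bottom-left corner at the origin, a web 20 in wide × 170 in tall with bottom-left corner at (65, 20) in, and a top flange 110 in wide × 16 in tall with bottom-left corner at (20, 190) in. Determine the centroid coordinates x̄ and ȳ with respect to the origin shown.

x̄ = 75.00 in, ȳ = 90.13 in

Part | A | x̄ᵢ | ȳᵢ | A·x̄ᵢ | A·ȳᵢ
bottom flange | 3000.00 | 75.00 | 10.00 | 225000.00 | 30000.00
web | 3400.00 | 75.00 | 105.00 | 255000.00 | 357000.00
top flange | 1760.00 | 75.00 | 198.00 | 132000.00 | 348480.00
Σ | 8160.00 |  |  | 612000.00 | 735480.00
x̄ = 612000.00 / 8160.00 = 75.00 in
ȳ = 735480.00 / 8160.00 = 90.13 in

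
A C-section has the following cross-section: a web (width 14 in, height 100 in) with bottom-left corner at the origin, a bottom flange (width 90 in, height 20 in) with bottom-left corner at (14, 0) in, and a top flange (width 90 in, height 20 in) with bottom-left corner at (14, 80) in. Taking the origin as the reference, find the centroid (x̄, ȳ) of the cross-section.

web: A = 14 × 100 = 1400.00, centroid at (7.00, 50.00).
bottom flange: A = 90 × 20 = 1800.00, centroid at (59.00, 10.00).
top flange: A = 90 × 20 = 1800.00, centroid at (59.00, 90.00).
ΣA = 5000.00 in²
ΣAx̄ = (1400.00)(7.00) + (1800.00)(59.00) + (1800.00)(59.00) = 222200.00 in³
ΣAȳ = (1400.00)(50.00) + (1800.00)(10.00) + (1800.00)(90.00) = 250000.00 in³
x̄ = 222200.00 / 5000.00 = 44.44 in
ȳ = 250000.00 / 5000.00 = 50.00 in

x̄ = 44.44 in, ȳ = 50.00 in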